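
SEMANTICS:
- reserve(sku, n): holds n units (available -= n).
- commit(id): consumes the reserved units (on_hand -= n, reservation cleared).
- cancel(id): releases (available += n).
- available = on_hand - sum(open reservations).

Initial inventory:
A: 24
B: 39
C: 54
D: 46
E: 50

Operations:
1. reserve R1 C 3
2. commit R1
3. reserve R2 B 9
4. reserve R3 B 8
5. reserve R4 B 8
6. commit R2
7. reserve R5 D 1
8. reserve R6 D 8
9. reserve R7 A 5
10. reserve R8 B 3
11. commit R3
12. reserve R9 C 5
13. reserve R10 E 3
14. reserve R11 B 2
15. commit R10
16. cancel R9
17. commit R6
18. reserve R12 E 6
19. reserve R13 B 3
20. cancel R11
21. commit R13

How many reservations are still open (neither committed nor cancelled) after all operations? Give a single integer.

Step 1: reserve R1 C 3 -> on_hand[A=24 B=39 C=54 D=46 E=50] avail[A=24 B=39 C=51 D=46 E=50] open={R1}
Step 2: commit R1 -> on_hand[A=24 B=39 C=51 D=46 E=50] avail[A=24 B=39 C=51 D=46 E=50] open={}
Step 3: reserve R2 B 9 -> on_hand[A=24 B=39 C=51 D=46 E=50] avail[A=24 B=30 C=51 D=46 E=50] open={R2}
Step 4: reserve R3 B 8 -> on_hand[A=24 B=39 C=51 D=46 E=50] avail[A=24 B=22 C=51 D=46 E=50] open={R2,R3}
Step 5: reserve R4 B 8 -> on_hand[A=24 B=39 C=51 D=46 E=50] avail[A=24 B=14 C=51 D=46 E=50] open={R2,R3,R4}
Step 6: commit R2 -> on_hand[A=24 B=30 C=51 D=46 E=50] avail[A=24 B=14 C=51 D=46 E=50] open={R3,R4}
Step 7: reserve R5 D 1 -> on_hand[A=24 B=30 C=51 D=46 E=50] avail[A=24 B=14 C=51 D=45 E=50] open={R3,R4,R5}
Step 8: reserve R6 D 8 -> on_hand[A=24 B=30 C=51 D=46 E=50] avail[A=24 B=14 C=51 D=37 E=50] open={R3,R4,R5,R6}
Step 9: reserve R7 A 5 -> on_hand[A=24 B=30 C=51 D=46 E=50] avail[A=19 B=14 C=51 D=37 E=50] open={R3,R4,R5,R6,R7}
Step 10: reserve R8 B 3 -> on_hand[A=24 B=30 C=51 D=46 E=50] avail[A=19 B=11 C=51 D=37 E=50] open={R3,R4,R5,R6,R7,R8}
Step 11: commit R3 -> on_hand[A=24 B=22 C=51 D=46 E=50] avail[A=19 B=11 C=51 D=37 E=50] open={R4,R5,R6,R7,R8}
Step 12: reserve R9 C 5 -> on_hand[A=24 B=22 C=51 D=46 E=50] avail[A=19 B=11 C=46 D=37 E=50] open={R4,R5,R6,R7,R8,R9}
Step 13: reserve R10 E 3 -> on_hand[A=24 B=22 C=51 D=46 E=50] avail[A=19 B=11 C=46 D=37 E=47] open={R10,R4,R5,R6,R7,R8,R9}
Step 14: reserve R11 B 2 -> on_hand[A=24 B=22 C=51 D=46 E=50] avail[A=19 B=9 C=46 D=37 E=47] open={R10,R11,R4,R5,R6,R7,R8,R9}
Step 15: commit R10 -> on_hand[A=24 B=22 C=51 D=46 E=47] avail[A=19 B=9 C=46 D=37 E=47] open={R11,R4,R5,R6,R7,R8,R9}
Step 16: cancel R9 -> on_hand[A=24 B=22 C=51 D=46 E=47] avail[A=19 B=9 C=51 D=37 E=47] open={R11,R4,R5,R6,R7,R8}
Step 17: commit R6 -> on_hand[A=24 B=22 C=51 D=38 E=47] avail[A=19 B=9 C=51 D=37 E=47] open={R11,R4,R5,R7,R8}
Step 18: reserve R12 E 6 -> on_hand[A=24 B=22 C=51 D=38 E=47] avail[A=19 B=9 C=51 D=37 E=41] open={R11,R12,R4,R5,R7,R8}
Step 19: reserve R13 B 3 -> on_hand[A=24 B=22 C=51 D=38 E=47] avail[A=19 B=6 C=51 D=37 E=41] open={R11,R12,R13,R4,R5,R7,R8}
Step 20: cancel R11 -> on_hand[A=24 B=22 C=51 D=38 E=47] avail[A=19 B=8 C=51 D=37 E=41] open={R12,R13,R4,R5,R7,R8}
Step 21: commit R13 -> on_hand[A=24 B=19 C=51 D=38 E=47] avail[A=19 B=8 C=51 D=37 E=41] open={R12,R4,R5,R7,R8}
Open reservations: ['R12', 'R4', 'R5', 'R7', 'R8'] -> 5

Answer: 5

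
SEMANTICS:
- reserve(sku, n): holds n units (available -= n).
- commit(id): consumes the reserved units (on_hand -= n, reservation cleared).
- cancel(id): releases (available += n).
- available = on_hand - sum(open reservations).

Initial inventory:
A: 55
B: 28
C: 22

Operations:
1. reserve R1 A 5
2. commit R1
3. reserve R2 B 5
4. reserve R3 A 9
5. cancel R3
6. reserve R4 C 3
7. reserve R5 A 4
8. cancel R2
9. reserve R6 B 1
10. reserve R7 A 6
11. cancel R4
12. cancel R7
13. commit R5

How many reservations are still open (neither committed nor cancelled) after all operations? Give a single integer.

Step 1: reserve R1 A 5 -> on_hand[A=55 B=28 C=22] avail[A=50 B=28 C=22] open={R1}
Step 2: commit R1 -> on_hand[A=50 B=28 C=22] avail[A=50 B=28 C=22] open={}
Step 3: reserve R2 B 5 -> on_hand[A=50 B=28 C=22] avail[A=50 B=23 C=22] open={R2}
Step 4: reserve R3 A 9 -> on_hand[A=50 B=28 C=22] avail[A=41 B=23 C=22] open={R2,R3}
Step 5: cancel R3 -> on_hand[A=50 B=28 C=22] avail[A=50 B=23 C=22] open={R2}
Step 6: reserve R4 C 3 -> on_hand[A=50 B=28 C=22] avail[A=50 B=23 C=19] open={R2,R4}
Step 7: reserve R5 A 4 -> on_hand[A=50 B=28 C=22] avail[A=46 B=23 C=19] open={R2,R4,R5}
Step 8: cancel R2 -> on_hand[A=50 B=28 C=22] avail[A=46 B=28 C=19] open={R4,R5}
Step 9: reserve R6 B 1 -> on_hand[A=50 B=28 C=22] avail[A=46 B=27 C=19] open={R4,R5,R6}
Step 10: reserve R7 A 6 -> on_hand[A=50 B=28 C=22] avail[A=40 B=27 C=19] open={R4,R5,R6,R7}
Step 11: cancel R4 -> on_hand[A=50 B=28 C=22] avail[A=40 B=27 C=22] open={R5,R6,R7}
Step 12: cancel R7 -> on_hand[A=50 B=28 C=22] avail[A=46 B=27 C=22] open={R5,R6}
Step 13: commit R5 -> on_hand[A=46 B=28 C=22] avail[A=46 B=27 C=22] open={R6}
Open reservations: ['R6'] -> 1

Answer: 1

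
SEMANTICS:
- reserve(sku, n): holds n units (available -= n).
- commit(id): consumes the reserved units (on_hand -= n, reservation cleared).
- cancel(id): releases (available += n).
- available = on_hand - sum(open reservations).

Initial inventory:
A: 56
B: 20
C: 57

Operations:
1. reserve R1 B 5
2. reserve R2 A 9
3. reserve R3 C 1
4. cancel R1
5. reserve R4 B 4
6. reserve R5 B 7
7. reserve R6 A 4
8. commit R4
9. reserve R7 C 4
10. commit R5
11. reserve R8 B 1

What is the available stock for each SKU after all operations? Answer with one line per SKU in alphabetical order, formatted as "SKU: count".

Step 1: reserve R1 B 5 -> on_hand[A=56 B=20 C=57] avail[A=56 B=15 C=57] open={R1}
Step 2: reserve R2 A 9 -> on_hand[A=56 B=20 C=57] avail[A=47 B=15 C=57] open={R1,R2}
Step 3: reserve R3 C 1 -> on_hand[A=56 B=20 C=57] avail[A=47 B=15 C=56] open={R1,R2,R3}
Step 4: cancel R1 -> on_hand[A=56 B=20 C=57] avail[A=47 B=20 C=56] open={R2,R3}
Step 5: reserve R4 B 4 -> on_hand[A=56 B=20 C=57] avail[A=47 B=16 C=56] open={R2,R3,R4}
Step 6: reserve R5 B 7 -> on_hand[A=56 B=20 C=57] avail[A=47 B=9 C=56] open={R2,R3,R4,R5}
Step 7: reserve R6 A 4 -> on_hand[A=56 B=20 C=57] avail[A=43 B=9 C=56] open={R2,R3,R4,R5,R6}
Step 8: commit R4 -> on_hand[A=56 B=16 C=57] avail[A=43 B=9 C=56] open={R2,R3,R5,R6}
Step 9: reserve R7 C 4 -> on_hand[A=56 B=16 C=57] avail[A=43 B=9 C=52] open={R2,R3,R5,R6,R7}
Step 10: commit R5 -> on_hand[A=56 B=9 C=57] avail[A=43 B=9 C=52] open={R2,R3,R6,R7}
Step 11: reserve R8 B 1 -> on_hand[A=56 B=9 C=57] avail[A=43 B=8 C=52] open={R2,R3,R6,R7,R8}

Answer: A: 43
B: 8
C: 52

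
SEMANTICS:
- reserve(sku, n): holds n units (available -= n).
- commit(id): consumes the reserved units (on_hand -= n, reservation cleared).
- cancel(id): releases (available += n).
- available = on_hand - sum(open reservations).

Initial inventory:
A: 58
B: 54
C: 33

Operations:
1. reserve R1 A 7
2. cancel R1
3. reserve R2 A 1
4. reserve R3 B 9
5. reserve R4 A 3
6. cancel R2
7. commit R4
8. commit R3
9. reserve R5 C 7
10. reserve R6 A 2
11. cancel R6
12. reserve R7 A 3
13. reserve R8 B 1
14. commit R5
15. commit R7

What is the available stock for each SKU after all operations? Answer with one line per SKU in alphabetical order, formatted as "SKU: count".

Step 1: reserve R1 A 7 -> on_hand[A=58 B=54 C=33] avail[A=51 B=54 C=33] open={R1}
Step 2: cancel R1 -> on_hand[A=58 B=54 C=33] avail[A=58 B=54 C=33] open={}
Step 3: reserve R2 A 1 -> on_hand[A=58 B=54 C=33] avail[A=57 B=54 C=33] open={R2}
Step 4: reserve R3 B 9 -> on_hand[A=58 B=54 C=33] avail[A=57 B=45 C=33] open={R2,R3}
Step 5: reserve R4 A 3 -> on_hand[A=58 B=54 C=33] avail[A=54 B=45 C=33] open={R2,R3,R4}
Step 6: cancel R2 -> on_hand[A=58 B=54 C=33] avail[A=55 B=45 C=33] open={R3,R4}
Step 7: commit R4 -> on_hand[A=55 B=54 C=33] avail[A=55 B=45 C=33] open={R3}
Step 8: commit R3 -> on_hand[A=55 B=45 C=33] avail[A=55 B=45 C=33] open={}
Step 9: reserve R5 C 7 -> on_hand[A=55 B=45 C=33] avail[A=55 B=45 C=26] open={R5}
Step 10: reserve R6 A 2 -> on_hand[A=55 B=45 C=33] avail[A=53 B=45 C=26] open={R5,R6}
Step 11: cancel R6 -> on_hand[A=55 B=45 C=33] avail[A=55 B=45 C=26] open={R5}
Step 12: reserve R7 A 3 -> on_hand[A=55 B=45 C=33] avail[A=52 B=45 C=26] open={R5,R7}
Step 13: reserve R8 B 1 -> on_hand[A=55 B=45 C=33] avail[A=52 B=44 C=26] open={R5,R7,R8}
Step 14: commit R5 -> on_hand[A=55 B=45 C=26] avail[A=52 B=44 C=26] open={R7,R8}
Step 15: commit R7 -> on_hand[A=52 B=45 C=26] avail[A=52 B=44 C=26] open={R8}

Answer: A: 52
B: 44
C: 26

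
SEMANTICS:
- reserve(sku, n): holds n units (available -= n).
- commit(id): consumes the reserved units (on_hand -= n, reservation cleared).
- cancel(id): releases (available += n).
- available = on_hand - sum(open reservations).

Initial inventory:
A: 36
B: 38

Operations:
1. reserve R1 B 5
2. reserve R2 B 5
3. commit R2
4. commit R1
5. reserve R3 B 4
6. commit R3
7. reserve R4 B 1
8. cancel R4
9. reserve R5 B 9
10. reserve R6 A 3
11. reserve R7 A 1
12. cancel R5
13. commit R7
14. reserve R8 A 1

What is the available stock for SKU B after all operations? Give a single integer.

Answer: 24

Derivation:
Step 1: reserve R1 B 5 -> on_hand[A=36 B=38] avail[A=36 B=33] open={R1}
Step 2: reserve R2 B 5 -> on_hand[A=36 B=38] avail[A=36 B=28] open={R1,R2}
Step 3: commit R2 -> on_hand[A=36 B=33] avail[A=36 B=28] open={R1}
Step 4: commit R1 -> on_hand[A=36 B=28] avail[A=36 B=28] open={}
Step 5: reserve R3 B 4 -> on_hand[A=36 B=28] avail[A=36 B=24] open={R3}
Step 6: commit R3 -> on_hand[A=36 B=24] avail[A=36 B=24] open={}
Step 7: reserve R4 B 1 -> on_hand[A=36 B=24] avail[A=36 B=23] open={R4}
Step 8: cancel R4 -> on_hand[A=36 B=24] avail[A=36 B=24] open={}
Step 9: reserve R5 B 9 -> on_hand[A=36 B=24] avail[A=36 B=15] open={R5}
Step 10: reserve R6 A 3 -> on_hand[A=36 B=24] avail[A=33 B=15] open={R5,R6}
Step 11: reserve R7 A 1 -> on_hand[A=36 B=24] avail[A=32 B=15] open={R5,R6,R7}
Step 12: cancel R5 -> on_hand[A=36 B=24] avail[A=32 B=24] open={R6,R7}
Step 13: commit R7 -> on_hand[A=35 B=24] avail[A=32 B=24] open={R6}
Step 14: reserve R8 A 1 -> on_hand[A=35 B=24] avail[A=31 B=24] open={R6,R8}
Final available[B] = 24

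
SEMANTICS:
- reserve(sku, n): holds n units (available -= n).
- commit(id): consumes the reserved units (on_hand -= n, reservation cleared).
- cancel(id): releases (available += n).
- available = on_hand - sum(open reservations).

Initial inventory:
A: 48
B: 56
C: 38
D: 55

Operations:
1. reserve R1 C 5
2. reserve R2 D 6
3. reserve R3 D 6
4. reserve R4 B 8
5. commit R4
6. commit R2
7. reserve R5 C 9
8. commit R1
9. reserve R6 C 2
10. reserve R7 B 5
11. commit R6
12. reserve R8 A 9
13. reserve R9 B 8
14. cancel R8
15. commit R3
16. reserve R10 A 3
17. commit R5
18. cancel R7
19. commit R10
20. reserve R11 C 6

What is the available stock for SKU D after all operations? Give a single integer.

Step 1: reserve R1 C 5 -> on_hand[A=48 B=56 C=38 D=55] avail[A=48 B=56 C=33 D=55] open={R1}
Step 2: reserve R2 D 6 -> on_hand[A=48 B=56 C=38 D=55] avail[A=48 B=56 C=33 D=49] open={R1,R2}
Step 3: reserve R3 D 6 -> on_hand[A=48 B=56 C=38 D=55] avail[A=48 B=56 C=33 D=43] open={R1,R2,R3}
Step 4: reserve R4 B 8 -> on_hand[A=48 B=56 C=38 D=55] avail[A=48 B=48 C=33 D=43] open={R1,R2,R3,R4}
Step 5: commit R4 -> on_hand[A=48 B=48 C=38 D=55] avail[A=48 B=48 C=33 D=43] open={R1,R2,R3}
Step 6: commit R2 -> on_hand[A=48 B=48 C=38 D=49] avail[A=48 B=48 C=33 D=43] open={R1,R3}
Step 7: reserve R5 C 9 -> on_hand[A=48 B=48 C=38 D=49] avail[A=48 B=48 C=24 D=43] open={R1,R3,R5}
Step 8: commit R1 -> on_hand[A=48 B=48 C=33 D=49] avail[A=48 B=48 C=24 D=43] open={R3,R5}
Step 9: reserve R6 C 2 -> on_hand[A=48 B=48 C=33 D=49] avail[A=48 B=48 C=22 D=43] open={R3,R5,R6}
Step 10: reserve R7 B 5 -> on_hand[A=48 B=48 C=33 D=49] avail[A=48 B=43 C=22 D=43] open={R3,R5,R6,R7}
Step 11: commit R6 -> on_hand[A=48 B=48 C=31 D=49] avail[A=48 B=43 C=22 D=43] open={R3,R5,R7}
Step 12: reserve R8 A 9 -> on_hand[A=48 B=48 C=31 D=49] avail[A=39 B=43 C=22 D=43] open={R3,R5,R7,R8}
Step 13: reserve R9 B 8 -> on_hand[A=48 B=48 C=31 D=49] avail[A=39 B=35 C=22 D=43] open={R3,R5,R7,R8,R9}
Step 14: cancel R8 -> on_hand[A=48 B=48 C=31 D=49] avail[A=48 B=35 C=22 D=43] open={R3,R5,R7,R9}
Step 15: commit R3 -> on_hand[A=48 B=48 C=31 D=43] avail[A=48 B=35 C=22 D=43] open={R5,R7,R9}
Step 16: reserve R10 A 3 -> on_hand[A=48 B=48 C=31 D=43] avail[A=45 B=35 C=22 D=43] open={R10,R5,R7,R9}
Step 17: commit R5 -> on_hand[A=48 B=48 C=22 D=43] avail[A=45 B=35 C=22 D=43] open={R10,R7,R9}
Step 18: cancel R7 -> on_hand[A=48 B=48 C=22 D=43] avail[A=45 B=40 C=22 D=43] open={R10,R9}
Step 19: commit R10 -> on_hand[A=45 B=48 C=22 D=43] avail[A=45 B=40 C=22 D=43] open={R9}
Step 20: reserve R11 C 6 -> on_hand[A=45 B=48 C=22 D=43] avail[A=45 B=40 C=16 D=43] open={R11,R9}
Final available[D] = 43

Answer: 43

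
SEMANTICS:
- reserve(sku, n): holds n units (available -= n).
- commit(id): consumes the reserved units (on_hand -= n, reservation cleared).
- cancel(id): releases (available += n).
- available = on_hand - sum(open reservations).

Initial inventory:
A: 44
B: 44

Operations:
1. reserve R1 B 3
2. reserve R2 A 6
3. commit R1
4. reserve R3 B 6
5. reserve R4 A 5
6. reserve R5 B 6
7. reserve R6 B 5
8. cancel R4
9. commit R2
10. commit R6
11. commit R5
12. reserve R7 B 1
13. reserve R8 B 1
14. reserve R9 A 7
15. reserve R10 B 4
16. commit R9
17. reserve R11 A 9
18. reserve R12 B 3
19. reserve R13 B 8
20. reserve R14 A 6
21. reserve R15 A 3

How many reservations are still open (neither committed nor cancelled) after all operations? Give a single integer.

Answer: 9

Derivation:
Step 1: reserve R1 B 3 -> on_hand[A=44 B=44] avail[A=44 B=41] open={R1}
Step 2: reserve R2 A 6 -> on_hand[A=44 B=44] avail[A=38 B=41] open={R1,R2}
Step 3: commit R1 -> on_hand[A=44 B=41] avail[A=38 B=41] open={R2}
Step 4: reserve R3 B 6 -> on_hand[A=44 B=41] avail[A=38 B=35] open={R2,R3}
Step 5: reserve R4 A 5 -> on_hand[A=44 B=41] avail[A=33 B=35] open={R2,R3,R4}
Step 6: reserve R5 B 6 -> on_hand[A=44 B=41] avail[A=33 B=29] open={R2,R3,R4,R5}
Step 7: reserve R6 B 5 -> on_hand[A=44 B=41] avail[A=33 B=24] open={R2,R3,R4,R5,R6}
Step 8: cancel R4 -> on_hand[A=44 B=41] avail[A=38 B=24] open={R2,R3,R5,R6}
Step 9: commit R2 -> on_hand[A=38 B=41] avail[A=38 B=24] open={R3,R5,R6}
Step 10: commit R6 -> on_hand[A=38 B=36] avail[A=38 B=24] open={R3,R5}
Step 11: commit R5 -> on_hand[A=38 B=30] avail[A=38 B=24] open={R3}
Step 12: reserve R7 B 1 -> on_hand[A=38 B=30] avail[A=38 B=23] open={R3,R7}
Step 13: reserve R8 B 1 -> on_hand[A=38 B=30] avail[A=38 B=22] open={R3,R7,R8}
Step 14: reserve R9 A 7 -> on_hand[A=38 B=30] avail[A=31 B=22] open={R3,R7,R8,R9}
Step 15: reserve R10 B 4 -> on_hand[A=38 B=30] avail[A=31 B=18] open={R10,R3,R7,R8,R9}
Step 16: commit R9 -> on_hand[A=31 B=30] avail[A=31 B=18] open={R10,R3,R7,R8}
Step 17: reserve R11 A 9 -> on_hand[A=31 B=30] avail[A=22 B=18] open={R10,R11,R3,R7,R8}
Step 18: reserve R12 B 3 -> on_hand[A=31 B=30] avail[A=22 B=15] open={R10,R11,R12,R3,R7,R8}
Step 19: reserve R13 B 8 -> on_hand[A=31 B=30] avail[A=22 B=7] open={R10,R11,R12,R13,R3,R7,R8}
Step 20: reserve R14 A 6 -> on_hand[A=31 B=30] avail[A=16 B=7] open={R10,R11,R12,R13,R14,R3,R7,R8}
Step 21: reserve R15 A 3 -> on_hand[A=31 B=30] avail[A=13 B=7] open={R10,R11,R12,R13,R14,R15,R3,R7,R8}
Open reservations: ['R10', 'R11', 'R12', 'R13', 'R14', 'R15', 'R3', 'R7', 'R8'] -> 9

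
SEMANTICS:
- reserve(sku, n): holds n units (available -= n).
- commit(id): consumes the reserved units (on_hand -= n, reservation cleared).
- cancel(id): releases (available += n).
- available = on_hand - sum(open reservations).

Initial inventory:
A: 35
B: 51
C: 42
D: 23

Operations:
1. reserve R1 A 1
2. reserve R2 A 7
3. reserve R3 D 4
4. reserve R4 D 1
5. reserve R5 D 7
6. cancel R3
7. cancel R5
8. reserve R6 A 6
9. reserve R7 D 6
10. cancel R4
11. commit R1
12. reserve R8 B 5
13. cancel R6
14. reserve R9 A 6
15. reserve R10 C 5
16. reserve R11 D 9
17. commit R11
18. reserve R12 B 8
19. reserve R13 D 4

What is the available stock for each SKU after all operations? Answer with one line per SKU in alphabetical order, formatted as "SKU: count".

Step 1: reserve R1 A 1 -> on_hand[A=35 B=51 C=42 D=23] avail[A=34 B=51 C=42 D=23] open={R1}
Step 2: reserve R2 A 7 -> on_hand[A=35 B=51 C=42 D=23] avail[A=27 B=51 C=42 D=23] open={R1,R2}
Step 3: reserve R3 D 4 -> on_hand[A=35 B=51 C=42 D=23] avail[A=27 B=51 C=42 D=19] open={R1,R2,R3}
Step 4: reserve R4 D 1 -> on_hand[A=35 B=51 C=42 D=23] avail[A=27 B=51 C=42 D=18] open={R1,R2,R3,R4}
Step 5: reserve R5 D 7 -> on_hand[A=35 B=51 C=42 D=23] avail[A=27 B=51 C=42 D=11] open={R1,R2,R3,R4,R5}
Step 6: cancel R3 -> on_hand[A=35 B=51 C=42 D=23] avail[A=27 B=51 C=42 D=15] open={R1,R2,R4,R5}
Step 7: cancel R5 -> on_hand[A=35 B=51 C=42 D=23] avail[A=27 B=51 C=42 D=22] open={R1,R2,R4}
Step 8: reserve R6 A 6 -> on_hand[A=35 B=51 C=42 D=23] avail[A=21 B=51 C=42 D=22] open={R1,R2,R4,R6}
Step 9: reserve R7 D 6 -> on_hand[A=35 B=51 C=42 D=23] avail[A=21 B=51 C=42 D=16] open={R1,R2,R4,R6,R7}
Step 10: cancel R4 -> on_hand[A=35 B=51 C=42 D=23] avail[A=21 B=51 C=42 D=17] open={R1,R2,R6,R7}
Step 11: commit R1 -> on_hand[A=34 B=51 C=42 D=23] avail[A=21 B=51 C=42 D=17] open={R2,R6,R7}
Step 12: reserve R8 B 5 -> on_hand[A=34 B=51 C=42 D=23] avail[A=21 B=46 C=42 D=17] open={R2,R6,R7,R8}
Step 13: cancel R6 -> on_hand[A=34 B=51 C=42 D=23] avail[A=27 B=46 C=42 D=17] open={R2,R7,R8}
Step 14: reserve R9 A 6 -> on_hand[A=34 B=51 C=42 D=23] avail[A=21 B=46 C=42 D=17] open={R2,R7,R8,R9}
Step 15: reserve R10 C 5 -> on_hand[A=34 B=51 C=42 D=23] avail[A=21 B=46 C=37 D=17] open={R10,R2,R7,R8,R9}
Step 16: reserve R11 D 9 -> on_hand[A=34 B=51 C=42 D=23] avail[A=21 B=46 C=37 D=8] open={R10,R11,R2,R7,R8,R9}
Step 17: commit R11 -> on_hand[A=34 B=51 C=42 D=14] avail[A=21 B=46 C=37 D=8] open={R10,R2,R7,R8,R9}
Step 18: reserve R12 B 8 -> on_hand[A=34 B=51 C=42 D=14] avail[A=21 B=38 C=37 D=8] open={R10,R12,R2,R7,R8,R9}
Step 19: reserve R13 D 4 -> on_hand[A=34 B=51 C=42 D=14] avail[A=21 B=38 C=37 D=4] open={R10,R12,R13,R2,R7,R8,R9}

Answer: A: 21
B: 38
C: 37
D: 4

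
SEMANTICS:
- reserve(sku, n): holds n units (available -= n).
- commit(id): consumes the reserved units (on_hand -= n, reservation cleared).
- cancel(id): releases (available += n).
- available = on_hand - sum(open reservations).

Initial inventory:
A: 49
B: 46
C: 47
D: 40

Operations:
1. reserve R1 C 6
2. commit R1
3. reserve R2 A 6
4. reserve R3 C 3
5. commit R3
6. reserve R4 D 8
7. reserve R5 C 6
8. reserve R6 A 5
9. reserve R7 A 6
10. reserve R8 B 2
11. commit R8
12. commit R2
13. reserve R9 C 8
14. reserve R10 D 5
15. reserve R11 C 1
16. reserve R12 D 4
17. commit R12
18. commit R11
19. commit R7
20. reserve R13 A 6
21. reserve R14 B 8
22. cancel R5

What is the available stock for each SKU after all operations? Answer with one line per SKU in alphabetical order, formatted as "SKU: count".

Step 1: reserve R1 C 6 -> on_hand[A=49 B=46 C=47 D=40] avail[A=49 B=46 C=41 D=40] open={R1}
Step 2: commit R1 -> on_hand[A=49 B=46 C=41 D=40] avail[A=49 B=46 C=41 D=40] open={}
Step 3: reserve R2 A 6 -> on_hand[A=49 B=46 C=41 D=40] avail[A=43 B=46 C=41 D=40] open={R2}
Step 4: reserve R3 C 3 -> on_hand[A=49 B=46 C=41 D=40] avail[A=43 B=46 C=38 D=40] open={R2,R3}
Step 5: commit R3 -> on_hand[A=49 B=46 C=38 D=40] avail[A=43 B=46 C=38 D=40] open={R2}
Step 6: reserve R4 D 8 -> on_hand[A=49 B=46 C=38 D=40] avail[A=43 B=46 C=38 D=32] open={R2,R4}
Step 7: reserve R5 C 6 -> on_hand[A=49 B=46 C=38 D=40] avail[A=43 B=46 C=32 D=32] open={R2,R4,R5}
Step 8: reserve R6 A 5 -> on_hand[A=49 B=46 C=38 D=40] avail[A=38 B=46 C=32 D=32] open={R2,R4,R5,R6}
Step 9: reserve R7 A 6 -> on_hand[A=49 B=46 C=38 D=40] avail[A=32 B=46 C=32 D=32] open={R2,R4,R5,R6,R7}
Step 10: reserve R8 B 2 -> on_hand[A=49 B=46 C=38 D=40] avail[A=32 B=44 C=32 D=32] open={R2,R4,R5,R6,R7,R8}
Step 11: commit R8 -> on_hand[A=49 B=44 C=38 D=40] avail[A=32 B=44 C=32 D=32] open={R2,R4,R5,R6,R7}
Step 12: commit R2 -> on_hand[A=43 B=44 C=38 D=40] avail[A=32 B=44 C=32 D=32] open={R4,R5,R6,R7}
Step 13: reserve R9 C 8 -> on_hand[A=43 B=44 C=38 D=40] avail[A=32 B=44 C=24 D=32] open={R4,R5,R6,R7,R9}
Step 14: reserve R10 D 5 -> on_hand[A=43 B=44 C=38 D=40] avail[A=32 B=44 C=24 D=27] open={R10,R4,R5,R6,R7,R9}
Step 15: reserve R11 C 1 -> on_hand[A=43 B=44 C=38 D=40] avail[A=32 B=44 C=23 D=27] open={R10,R11,R4,R5,R6,R7,R9}
Step 16: reserve R12 D 4 -> on_hand[A=43 B=44 C=38 D=40] avail[A=32 B=44 C=23 D=23] open={R10,R11,R12,R4,R5,R6,R7,R9}
Step 17: commit R12 -> on_hand[A=43 B=44 C=38 D=36] avail[A=32 B=44 C=23 D=23] open={R10,R11,R4,R5,R6,R7,R9}
Step 18: commit R11 -> on_hand[A=43 B=44 C=37 D=36] avail[A=32 B=44 C=23 D=23] open={R10,R4,R5,R6,R7,R9}
Step 19: commit R7 -> on_hand[A=37 B=44 C=37 D=36] avail[A=32 B=44 C=23 D=23] open={R10,R4,R5,R6,R9}
Step 20: reserve R13 A 6 -> on_hand[A=37 B=44 C=37 D=36] avail[A=26 B=44 C=23 D=23] open={R10,R13,R4,R5,R6,R9}
Step 21: reserve R14 B 8 -> on_hand[A=37 B=44 C=37 D=36] avail[A=26 B=36 C=23 D=23] open={R10,R13,R14,R4,R5,R6,R9}
Step 22: cancel R5 -> on_hand[A=37 B=44 C=37 D=36] avail[A=26 B=36 C=29 D=23] open={R10,R13,R14,R4,R6,R9}

Answer: A: 26
B: 36
C: 29
D: 23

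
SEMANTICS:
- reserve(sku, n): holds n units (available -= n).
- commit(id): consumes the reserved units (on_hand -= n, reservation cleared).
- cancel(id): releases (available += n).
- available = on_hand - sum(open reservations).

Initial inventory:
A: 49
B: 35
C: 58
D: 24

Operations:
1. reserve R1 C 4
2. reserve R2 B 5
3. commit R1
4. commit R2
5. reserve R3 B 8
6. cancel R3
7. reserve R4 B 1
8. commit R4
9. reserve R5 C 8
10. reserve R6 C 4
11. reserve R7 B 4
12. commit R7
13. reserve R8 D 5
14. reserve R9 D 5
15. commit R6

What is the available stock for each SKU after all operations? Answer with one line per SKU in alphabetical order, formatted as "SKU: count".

Step 1: reserve R1 C 4 -> on_hand[A=49 B=35 C=58 D=24] avail[A=49 B=35 C=54 D=24] open={R1}
Step 2: reserve R2 B 5 -> on_hand[A=49 B=35 C=58 D=24] avail[A=49 B=30 C=54 D=24] open={R1,R2}
Step 3: commit R1 -> on_hand[A=49 B=35 C=54 D=24] avail[A=49 B=30 C=54 D=24] open={R2}
Step 4: commit R2 -> on_hand[A=49 B=30 C=54 D=24] avail[A=49 B=30 C=54 D=24] open={}
Step 5: reserve R3 B 8 -> on_hand[A=49 B=30 C=54 D=24] avail[A=49 B=22 C=54 D=24] open={R3}
Step 6: cancel R3 -> on_hand[A=49 B=30 C=54 D=24] avail[A=49 B=30 C=54 D=24] open={}
Step 7: reserve R4 B 1 -> on_hand[A=49 B=30 C=54 D=24] avail[A=49 B=29 C=54 D=24] open={R4}
Step 8: commit R4 -> on_hand[A=49 B=29 C=54 D=24] avail[A=49 B=29 C=54 D=24] open={}
Step 9: reserve R5 C 8 -> on_hand[A=49 B=29 C=54 D=24] avail[A=49 B=29 C=46 D=24] open={R5}
Step 10: reserve R6 C 4 -> on_hand[A=49 B=29 C=54 D=24] avail[A=49 B=29 C=42 D=24] open={R5,R6}
Step 11: reserve R7 B 4 -> on_hand[A=49 B=29 C=54 D=24] avail[A=49 B=25 C=42 D=24] open={R5,R6,R7}
Step 12: commit R7 -> on_hand[A=49 B=25 C=54 D=24] avail[A=49 B=25 C=42 D=24] open={R5,R6}
Step 13: reserve R8 D 5 -> on_hand[A=49 B=25 C=54 D=24] avail[A=49 B=25 C=42 D=19] open={R5,R6,R8}
Step 14: reserve R9 D 5 -> on_hand[A=49 B=25 C=54 D=24] avail[A=49 B=25 C=42 D=14] open={R5,R6,R8,R9}
Step 15: commit R6 -> on_hand[A=49 B=25 C=50 D=24] avail[A=49 B=25 C=42 D=14] open={R5,R8,R9}

Answer: A: 49
B: 25
C: 42
D: 14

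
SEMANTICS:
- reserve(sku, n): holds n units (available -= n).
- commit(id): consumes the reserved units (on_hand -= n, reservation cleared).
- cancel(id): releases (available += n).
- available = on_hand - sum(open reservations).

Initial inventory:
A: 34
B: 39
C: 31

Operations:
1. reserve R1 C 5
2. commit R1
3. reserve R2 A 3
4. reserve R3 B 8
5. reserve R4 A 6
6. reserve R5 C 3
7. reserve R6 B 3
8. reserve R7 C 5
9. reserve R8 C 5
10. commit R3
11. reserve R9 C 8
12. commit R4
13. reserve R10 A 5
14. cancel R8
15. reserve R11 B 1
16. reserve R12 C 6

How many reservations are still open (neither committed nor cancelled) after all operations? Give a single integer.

Answer: 8

Derivation:
Step 1: reserve R1 C 5 -> on_hand[A=34 B=39 C=31] avail[A=34 B=39 C=26] open={R1}
Step 2: commit R1 -> on_hand[A=34 B=39 C=26] avail[A=34 B=39 C=26] open={}
Step 3: reserve R2 A 3 -> on_hand[A=34 B=39 C=26] avail[A=31 B=39 C=26] open={R2}
Step 4: reserve R3 B 8 -> on_hand[A=34 B=39 C=26] avail[A=31 B=31 C=26] open={R2,R3}
Step 5: reserve R4 A 6 -> on_hand[A=34 B=39 C=26] avail[A=25 B=31 C=26] open={R2,R3,R4}
Step 6: reserve R5 C 3 -> on_hand[A=34 B=39 C=26] avail[A=25 B=31 C=23] open={R2,R3,R4,R5}
Step 7: reserve R6 B 3 -> on_hand[A=34 B=39 C=26] avail[A=25 B=28 C=23] open={R2,R3,R4,R5,R6}
Step 8: reserve R7 C 5 -> on_hand[A=34 B=39 C=26] avail[A=25 B=28 C=18] open={R2,R3,R4,R5,R6,R7}
Step 9: reserve R8 C 5 -> on_hand[A=34 B=39 C=26] avail[A=25 B=28 C=13] open={R2,R3,R4,R5,R6,R7,R8}
Step 10: commit R3 -> on_hand[A=34 B=31 C=26] avail[A=25 B=28 C=13] open={R2,R4,R5,R6,R7,R8}
Step 11: reserve R9 C 8 -> on_hand[A=34 B=31 C=26] avail[A=25 B=28 C=5] open={R2,R4,R5,R6,R7,R8,R9}
Step 12: commit R4 -> on_hand[A=28 B=31 C=26] avail[A=25 B=28 C=5] open={R2,R5,R6,R7,R8,R9}
Step 13: reserve R10 A 5 -> on_hand[A=28 B=31 C=26] avail[A=20 B=28 C=5] open={R10,R2,R5,R6,R7,R8,R9}
Step 14: cancel R8 -> on_hand[A=28 B=31 C=26] avail[A=20 B=28 C=10] open={R10,R2,R5,R6,R7,R9}
Step 15: reserve R11 B 1 -> on_hand[A=28 B=31 C=26] avail[A=20 B=27 C=10] open={R10,R11,R2,R5,R6,R7,R9}
Step 16: reserve R12 C 6 -> on_hand[A=28 B=31 C=26] avail[A=20 B=27 C=4] open={R10,R11,R12,R2,R5,R6,R7,R9}
Open reservations: ['R10', 'R11', 'R12', 'R2', 'R5', 'R6', 'R7', 'R9'] -> 8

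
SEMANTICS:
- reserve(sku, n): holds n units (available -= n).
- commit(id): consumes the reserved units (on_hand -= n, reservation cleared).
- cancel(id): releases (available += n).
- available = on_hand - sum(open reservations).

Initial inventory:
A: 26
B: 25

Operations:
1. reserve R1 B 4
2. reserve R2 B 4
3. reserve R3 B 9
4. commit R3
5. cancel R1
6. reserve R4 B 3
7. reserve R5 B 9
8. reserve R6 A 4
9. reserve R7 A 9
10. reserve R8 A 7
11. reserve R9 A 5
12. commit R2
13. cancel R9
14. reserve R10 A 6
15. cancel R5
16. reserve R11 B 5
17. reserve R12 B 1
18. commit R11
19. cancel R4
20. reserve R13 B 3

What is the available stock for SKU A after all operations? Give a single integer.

Step 1: reserve R1 B 4 -> on_hand[A=26 B=25] avail[A=26 B=21] open={R1}
Step 2: reserve R2 B 4 -> on_hand[A=26 B=25] avail[A=26 B=17] open={R1,R2}
Step 3: reserve R3 B 9 -> on_hand[A=26 B=25] avail[A=26 B=8] open={R1,R2,R3}
Step 4: commit R3 -> on_hand[A=26 B=16] avail[A=26 B=8] open={R1,R2}
Step 5: cancel R1 -> on_hand[A=26 B=16] avail[A=26 B=12] open={R2}
Step 6: reserve R4 B 3 -> on_hand[A=26 B=16] avail[A=26 B=9] open={R2,R4}
Step 7: reserve R5 B 9 -> on_hand[A=26 B=16] avail[A=26 B=0] open={R2,R4,R5}
Step 8: reserve R6 A 4 -> on_hand[A=26 B=16] avail[A=22 B=0] open={R2,R4,R5,R6}
Step 9: reserve R7 A 9 -> on_hand[A=26 B=16] avail[A=13 B=0] open={R2,R4,R5,R6,R7}
Step 10: reserve R8 A 7 -> on_hand[A=26 B=16] avail[A=6 B=0] open={R2,R4,R5,R6,R7,R8}
Step 11: reserve R9 A 5 -> on_hand[A=26 B=16] avail[A=1 B=0] open={R2,R4,R5,R6,R7,R8,R9}
Step 12: commit R2 -> on_hand[A=26 B=12] avail[A=1 B=0] open={R4,R5,R6,R7,R8,R9}
Step 13: cancel R9 -> on_hand[A=26 B=12] avail[A=6 B=0] open={R4,R5,R6,R7,R8}
Step 14: reserve R10 A 6 -> on_hand[A=26 B=12] avail[A=0 B=0] open={R10,R4,R5,R6,R7,R8}
Step 15: cancel R5 -> on_hand[A=26 B=12] avail[A=0 B=9] open={R10,R4,R6,R7,R8}
Step 16: reserve R11 B 5 -> on_hand[A=26 B=12] avail[A=0 B=4] open={R10,R11,R4,R6,R7,R8}
Step 17: reserve R12 B 1 -> on_hand[A=26 B=12] avail[A=0 B=3] open={R10,R11,R12,R4,R6,R7,R8}
Step 18: commit R11 -> on_hand[A=26 B=7] avail[A=0 B=3] open={R10,R12,R4,R6,R7,R8}
Step 19: cancel R4 -> on_hand[A=26 B=7] avail[A=0 B=6] open={R10,R12,R6,R7,R8}
Step 20: reserve R13 B 3 -> on_hand[A=26 B=7] avail[A=0 B=3] open={R10,R12,R13,R6,R7,R8}
Final available[A] = 0

Answer: 0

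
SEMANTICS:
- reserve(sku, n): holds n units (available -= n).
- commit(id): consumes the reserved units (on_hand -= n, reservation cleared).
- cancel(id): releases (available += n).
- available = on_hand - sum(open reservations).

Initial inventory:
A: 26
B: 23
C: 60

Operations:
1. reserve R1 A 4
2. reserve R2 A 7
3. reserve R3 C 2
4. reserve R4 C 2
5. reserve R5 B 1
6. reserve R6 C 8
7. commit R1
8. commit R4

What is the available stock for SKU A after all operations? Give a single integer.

Answer: 15

Derivation:
Step 1: reserve R1 A 4 -> on_hand[A=26 B=23 C=60] avail[A=22 B=23 C=60] open={R1}
Step 2: reserve R2 A 7 -> on_hand[A=26 B=23 C=60] avail[A=15 B=23 C=60] open={R1,R2}
Step 3: reserve R3 C 2 -> on_hand[A=26 B=23 C=60] avail[A=15 B=23 C=58] open={R1,R2,R3}
Step 4: reserve R4 C 2 -> on_hand[A=26 B=23 C=60] avail[A=15 B=23 C=56] open={R1,R2,R3,R4}
Step 5: reserve R5 B 1 -> on_hand[A=26 B=23 C=60] avail[A=15 B=22 C=56] open={R1,R2,R3,R4,R5}
Step 6: reserve R6 C 8 -> on_hand[A=26 B=23 C=60] avail[A=15 B=22 C=48] open={R1,R2,R3,R4,R5,R6}
Step 7: commit R1 -> on_hand[A=22 B=23 C=60] avail[A=15 B=22 C=48] open={R2,R3,R4,R5,R6}
Step 8: commit R4 -> on_hand[A=22 B=23 C=58] avail[A=15 B=22 C=48] open={R2,R3,R5,R6}
Final available[A] = 15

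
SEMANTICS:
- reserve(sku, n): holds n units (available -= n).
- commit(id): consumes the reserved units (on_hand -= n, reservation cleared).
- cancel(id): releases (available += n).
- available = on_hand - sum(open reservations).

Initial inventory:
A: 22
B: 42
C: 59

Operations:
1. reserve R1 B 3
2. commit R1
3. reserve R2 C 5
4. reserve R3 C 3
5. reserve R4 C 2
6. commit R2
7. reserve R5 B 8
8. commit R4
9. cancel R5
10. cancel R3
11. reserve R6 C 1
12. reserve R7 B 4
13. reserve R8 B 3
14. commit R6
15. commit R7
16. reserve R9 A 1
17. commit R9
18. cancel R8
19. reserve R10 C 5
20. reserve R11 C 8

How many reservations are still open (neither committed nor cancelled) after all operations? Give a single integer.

Step 1: reserve R1 B 3 -> on_hand[A=22 B=42 C=59] avail[A=22 B=39 C=59] open={R1}
Step 2: commit R1 -> on_hand[A=22 B=39 C=59] avail[A=22 B=39 C=59] open={}
Step 3: reserve R2 C 5 -> on_hand[A=22 B=39 C=59] avail[A=22 B=39 C=54] open={R2}
Step 4: reserve R3 C 3 -> on_hand[A=22 B=39 C=59] avail[A=22 B=39 C=51] open={R2,R3}
Step 5: reserve R4 C 2 -> on_hand[A=22 B=39 C=59] avail[A=22 B=39 C=49] open={R2,R3,R4}
Step 6: commit R2 -> on_hand[A=22 B=39 C=54] avail[A=22 B=39 C=49] open={R3,R4}
Step 7: reserve R5 B 8 -> on_hand[A=22 B=39 C=54] avail[A=22 B=31 C=49] open={R3,R4,R5}
Step 8: commit R4 -> on_hand[A=22 B=39 C=52] avail[A=22 B=31 C=49] open={R3,R5}
Step 9: cancel R5 -> on_hand[A=22 B=39 C=52] avail[A=22 B=39 C=49] open={R3}
Step 10: cancel R3 -> on_hand[A=22 B=39 C=52] avail[A=22 B=39 C=52] open={}
Step 11: reserve R6 C 1 -> on_hand[A=22 B=39 C=52] avail[A=22 B=39 C=51] open={R6}
Step 12: reserve R7 B 4 -> on_hand[A=22 B=39 C=52] avail[A=22 B=35 C=51] open={R6,R7}
Step 13: reserve R8 B 3 -> on_hand[A=22 B=39 C=52] avail[A=22 B=32 C=51] open={R6,R7,R8}
Step 14: commit R6 -> on_hand[A=22 B=39 C=51] avail[A=22 B=32 C=51] open={R7,R8}
Step 15: commit R7 -> on_hand[A=22 B=35 C=51] avail[A=22 B=32 C=51] open={R8}
Step 16: reserve R9 A 1 -> on_hand[A=22 B=35 C=51] avail[A=21 B=32 C=51] open={R8,R9}
Step 17: commit R9 -> on_hand[A=21 B=35 C=51] avail[A=21 B=32 C=51] open={R8}
Step 18: cancel R8 -> on_hand[A=21 B=35 C=51] avail[A=21 B=35 C=51] open={}
Step 19: reserve R10 C 5 -> on_hand[A=21 B=35 C=51] avail[A=21 B=35 C=46] open={R10}
Step 20: reserve R11 C 8 -> on_hand[A=21 B=35 C=51] avail[A=21 B=35 C=38] open={R10,R11}
Open reservations: ['R10', 'R11'] -> 2

Answer: 2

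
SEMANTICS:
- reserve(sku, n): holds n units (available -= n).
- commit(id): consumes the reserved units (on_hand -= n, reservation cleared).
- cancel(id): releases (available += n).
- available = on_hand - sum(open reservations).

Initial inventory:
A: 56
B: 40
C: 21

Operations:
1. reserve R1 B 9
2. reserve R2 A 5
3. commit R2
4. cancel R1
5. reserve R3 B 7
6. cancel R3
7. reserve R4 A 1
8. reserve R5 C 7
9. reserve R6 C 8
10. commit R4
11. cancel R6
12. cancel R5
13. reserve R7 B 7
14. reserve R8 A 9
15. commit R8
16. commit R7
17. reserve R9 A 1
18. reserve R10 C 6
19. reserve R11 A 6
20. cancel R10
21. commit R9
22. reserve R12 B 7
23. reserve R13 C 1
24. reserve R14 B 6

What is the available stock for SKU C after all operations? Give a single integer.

Step 1: reserve R1 B 9 -> on_hand[A=56 B=40 C=21] avail[A=56 B=31 C=21] open={R1}
Step 2: reserve R2 A 5 -> on_hand[A=56 B=40 C=21] avail[A=51 B=31 C=21] open={R1,R2}
Step 3: commit R2 -> on_hand[A=51 B=40 C=21] avail[A=51 B=31 C=21] open={R1}
Step 4: cancel R1 -> on_hand[A=51 B=40 C=21] avail[A=51 B=40 C=21] open={}
Step 5: reserve R3 B 7 -> on_hand[A=51 B=40 C=21] avail[A=51 B=33 C=21] open={R3}
Step 6: cancel R3 -> on_hand[A=51 B=40 C=21] avail[A=51 B=40 C=21] open={}
Step 7: reserve R4 A 1 -> on_hand[A=51 B=40 C=21] avail[A=50 B=40 C=21] open={R4}
Step 8: reserve R5 C 7 -> on_hand[A=51 B=40 C=21] avail[A=50 B=40 C=14] open={R4,R5}
Step 9: reserve R6 C 8 -> on_hand[A=51 B=40 C=21] avail[A=50 B=40 C=6] open={R4,R5,R6}
Step 10: commit R4 -> on_hand[A=50 B=40 C=21] avail[A=50 B=40 C=6] open={R5,R6}
Step 11: cancel R6 -> on_hand[A=50 B=40 C=21] avail[A=50 B=40 C=14] open={R5}
Step 12: cancel R5 -> on_hand[A=50 B=40 C=21] avail[A=50 B=40 C=21] open={}
Step 13: reserve R7 B 7 -> on_hand[A=50 B=40 C=21] avail[A=50 B=33 C=21] open={R7}
Step 14: reserve R8 A 9 -> on_hand[A=50 B=40 C=21] avail[A=41 B=33 C=21] open={R7,R8}
Step 15: commit R8 -> on_hand[A=41 B=40 C=21] avail[A=41 B=33 C=21] open={R7}
Step 16: commit R7 -> on_hand[A=41 B=33 C=21] avail[A=41 B=33 C=21] open={}
Step 17: reserve R9 A 1 -> on_hand[A=41 B=33 C=21] avail[A=40 B=33 C=21] open={R9}
Step 18: reserve R10 C 6 -> on_hand[A=41 B=33 C=21] avail[A=40 B=33 C=15] open={R10,R9}
Step 19: reserve R11 A 6 -> on_hand[A=41 B=33 C=21] avail[A=34 B=33 C=15] open={R10,R11,R9}
Step 20: cancel R10 -> on_hand[A=41 B=33 C=21] avail[A=34 B=33 C=21] open={R11,R9}
Step 21: commit R9 -> on_hand[A=40 B=33 C=21] avail[A=34 B=33 C=21] open={R11}
Step 22: reserve R12 B 7 -> on_hand[A=40 B=33 C=21] avail[A=34 B=26 C=21] open={R11,R12}
Step 23: reserve R13 C 1 -> on_hand[A=40 B=33 C=21] avail[A=34 B=26 C=20] open={R11,R12,R13}
Step 24: reserve R14 B 6 -> on_hand[A=40 B=33 C=21] avail[A=34 B=20 C=20] open={R11,R12,R13,R14}
Final available[C] = 20

Answer: 20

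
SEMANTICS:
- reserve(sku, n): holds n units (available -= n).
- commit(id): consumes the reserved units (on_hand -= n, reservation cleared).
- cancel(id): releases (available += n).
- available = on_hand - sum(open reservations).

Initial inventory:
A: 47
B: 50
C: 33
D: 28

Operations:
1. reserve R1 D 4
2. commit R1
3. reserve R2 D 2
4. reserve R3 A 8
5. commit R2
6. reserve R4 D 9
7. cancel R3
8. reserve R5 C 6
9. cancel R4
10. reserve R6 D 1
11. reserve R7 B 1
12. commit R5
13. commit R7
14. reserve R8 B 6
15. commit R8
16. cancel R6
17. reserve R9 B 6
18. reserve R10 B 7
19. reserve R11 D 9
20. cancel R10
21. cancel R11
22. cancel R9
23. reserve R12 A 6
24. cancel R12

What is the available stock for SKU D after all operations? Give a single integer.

Answer: 22

Derivation:
Step 1: reserve R1 D 4 -> on_hand[A=47 B=50 C=33 D=28] avail[A=47 B=50 C=33 D=24] open={R1}
Step 2: commit R1 -> on_hand[A=47 B=50 C=33 D=24] avail[A=47 B=50 C=33 D=24] open={}
Step 3: reserve R2 D 2 -> on_hand[A=47 B=50 C=33 D=24] avail[A=47 B=50 C=33 D=22] open={R2}
Step 4: reserve R3 A 8 -> on_hand[A=47 B=50 C=33 D=24] avail[A=39 B=50 C=33 D=22] open={R2,R3}
Step 5: commit R2 -> on_hand[A=47 B=50 C=33 D=22] avail[A=39 B=50 C=33 D=22] open={R3}
Step 6: reserve R4 D 9 -> on_hand[A=47 B=50 C=33 D=22] avail[A=39 B=50 C=33 D=13] open={R3,R4}
Step 7: cancel R3 -> on_hand[A=47 B=50 C=33 D=22] avail[A=47 B=50 C=33 D=13] open={R4}
Step 8: reserve R5 C 6 -> on_hand[A=47 B=50 C=33 D=22] avail[A=47 B=50 C=27 D=13] open={R4,R5}
Step 9: cancel R4 -> on_hand[A=47 B=50 C=33 D=22] avail[A=47 B=50 C=27 D=22] open={R5}
Step 10: reserve R6 D 1 -> on_hand[A=47 B=50 C=33 D=22] avail[A=47 B=50 C=27 D=21] open={R5,R6}
Step 11: reserve R7 B 1 -> on_hand[A=47 B=50 C=33 D=22] avail[A=47 B=49 C=27 D=21] open={R5,R6,R7}
Step 12: commit R5 -> on_hand[A=47 B=50 C=27 D=22] avail[A=47 B=49 C=27 D=21] open={R6,R7}
Step 13: commit R7 -> on_hand[A=47 B=49 C=27 D=22] avail[A=47 B=49 C=27 D=21] open={R6}
Step 14: reserve R8 B 6 -> on_hand[A=47 B=49 C=27 D=22] avail[A=47 B=43 C=27 D=21] open={R6,R8}
Step 15: commit R8 -> on_hand[A=47 B=43 C=27 D=22] avail[A=47 B=43 C=27 D=21] open={R6}
Step 16: cancel R6 -> on_hand[A=47 B=43 C=27 D=22] avail[A=47 B=43 C=27 D=22] open={}
Step 17: reserve R9 B 6 -> on_hand[A=47 B=43 C=27 D=22] avail[A=47 B=37 C=27 D=22] open={R9}
Step 18: reserve R10 B 7 -> on_hand[A=47 B=43 C=27 D=22] avail[A=47 B=30 C=27 D=22] open={R10,R9}
Step 19: reserve R11 D 9 -> on_hand[A=47 B=43 C=27 D=22] avail[A=47 B=30 C=27 D=13] open={R10,R11,R9}
Step 20: cancel R10 -> on_hand[A=47 B=43 C=27 D=22] avail[A=47 B=37 C=27 D=13] open={R11,R9}
Step 21: cancel R11 -> on_hand[A=47 B=43 C=27 D=22] avail[A=47 B=37 C=27 D=22] open={R9}
Step 22: cancel R9 -> on_hand[A=47 B=43 C=27 D=22] avail[A=47 B=43 C=27 D=22] open={}
Step 23: reserve R12 A 6 -> on_hand[A=47 B=43 C=27 D=22] avail[A=41 B=43 C=27 D=22] open={R12}
Step 24: cancel R12 -> on_hand[A=47 B=43 C=27 D=22] avail[A=47 B=43 C=27 D=22] open={}
Final available[D] = 22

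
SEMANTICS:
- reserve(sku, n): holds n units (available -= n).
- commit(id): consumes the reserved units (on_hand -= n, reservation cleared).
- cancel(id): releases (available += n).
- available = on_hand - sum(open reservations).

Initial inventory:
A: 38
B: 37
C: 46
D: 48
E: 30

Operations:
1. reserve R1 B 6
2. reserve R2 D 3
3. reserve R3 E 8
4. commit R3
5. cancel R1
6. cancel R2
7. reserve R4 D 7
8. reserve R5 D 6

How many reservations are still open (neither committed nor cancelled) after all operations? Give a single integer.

Answer: 2

Derivation:
Step 1: reserve R1 B 6 -> on_hand[A=38 B=37 C=46 D=48 E=30] avail[A=38 B=31 C=46 D=48 E=30] open={R1}
Step 2: reserve R2 D 3 -> on_hand[A=38 B=37 C=46 D=48 E=30] avail[A=38 B=31 C=46 D=45 E=30] open={R1,R2}
Step 3: reserve R3 E 8 -> on_hand[A=38 B=37 C=46 D=48 E=30] avail[A=38 B=31 C=46 D=45 E=22] open={R1,R2,R3}
Step 4: commit R3 -> on_hand[A=38 B=37 C=46 D=48 E=22] avail[A=38 B=31 C=46 D=45 E=22] open={R1,R2}
Step 5: cancel R1 -> on_hand[A=38 B=37 C=46 D=48 E=22] avail[A=38 B=37 C=46 D=45 E=22] open={R2}
Step 6: cancel R2 -> on_hand[A=38 B=37 C=46 D=48 E=22] avail[A=38 B=37 C=46 D=48 E=22] open={}
Step 7: reserve R4 D 7 -> on_hand[A=38 B=37 C=46 D=48 E=22] avail[A=38 B=37 C=46 D=41 E=22] open={R4}
Step 8: reserve R5 D 6 -> on_hand[A=38 B=37 C=46 D=48 E=22] avail[A=38 B=37 C=46 D=35 E=22] open={R4,R5}
Open reservations: ['R4', 'R5'] -> 2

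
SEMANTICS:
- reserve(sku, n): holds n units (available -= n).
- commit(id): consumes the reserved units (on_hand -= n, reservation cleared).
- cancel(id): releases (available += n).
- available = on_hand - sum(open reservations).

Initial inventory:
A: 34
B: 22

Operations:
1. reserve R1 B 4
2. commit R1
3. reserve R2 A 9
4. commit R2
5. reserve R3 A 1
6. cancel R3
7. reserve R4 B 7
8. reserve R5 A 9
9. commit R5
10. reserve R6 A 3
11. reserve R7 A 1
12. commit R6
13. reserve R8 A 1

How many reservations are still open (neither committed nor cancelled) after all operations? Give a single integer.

Step 1: reserve R1 B 4 -> on_hand[A=34 B=22] avail[A=34 B=18] open={R1}
Step 2: commit R1 -> on_hand[A=34 B=18] avail[A=34 B=18] open={}
Step 3: reserve R2 A 9 -> on_hand[A=34 B=18] avail[A=25 B=18] open={R2}
Step 4: commit R2 -> on_hand[A=25 B=18] avail[A=25 B=18] open={}
Step 5: reserve R3 A 1 -> on_hand[A=25 B=18] avail[A=24 B=18] open={R3}
Step 6: cancel R3 -> on_hand[A=25 B=18] avail[A=25 B=18] open={}
Step 7: reserve R4 B 7 -> on_hand[A=25 B=18] avail[A=25 B=11] open={R4}
Step 8: reserve R5 A 9 -> on_hand[A=25 B=18] avail[A=16 B=11] open={R4,R5}
Step 9: commit R5 -> on_hand[A=16 B=18] avail[A=16 B=11] open={R4}
Step 10: reserve R6 A 3 -> on_hand[A=16 B=18] avail[A=13 B=11] open={R4,R6}
Step 11: reserve R7 A 1 -> on_hand[A=16 B=18] avail[A=12 B=11] open={R4,R6,R7}
Step 12: commit R6 -> on_hand[A=13 B=18] avail[A=12 B=11] open={R4,R7}
Step 13: reserve R8 A 1 -> on_hand[A=13 B=18] avail[A=11 B=11] open={R4,R7,R8}
Open reservations: ['R4', 'R7', 'R8'] -> 3

Answer: 3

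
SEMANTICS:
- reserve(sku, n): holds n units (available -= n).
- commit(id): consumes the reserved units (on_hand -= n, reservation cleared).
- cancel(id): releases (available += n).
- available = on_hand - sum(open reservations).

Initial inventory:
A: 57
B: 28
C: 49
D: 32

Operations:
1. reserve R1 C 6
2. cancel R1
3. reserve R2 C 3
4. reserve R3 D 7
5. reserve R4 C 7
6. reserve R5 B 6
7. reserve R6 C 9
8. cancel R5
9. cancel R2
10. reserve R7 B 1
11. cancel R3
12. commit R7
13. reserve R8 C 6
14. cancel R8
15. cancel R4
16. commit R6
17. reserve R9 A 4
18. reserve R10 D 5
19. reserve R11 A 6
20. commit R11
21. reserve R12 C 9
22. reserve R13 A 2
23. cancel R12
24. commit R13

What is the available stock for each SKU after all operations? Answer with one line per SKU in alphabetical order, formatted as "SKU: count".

Step 1: reserve R1 C 6 -> on_hand[A=57 B=28 C=49 D=32] avail[A=57 B=28 C=43 D=32] open={R1}
Step 2: cancel R1 -> on_hand[A=57 B=28 C=49 D=32] avail[A=57 B=28 C=49 D=32] open={}
Step 3: reserve R2 C 3 -> on_hand[A=57 B=28 C=49 D=32] avail[A=57 B=28 C=46 D=32] open={R2}
Step 4: reserve R3 D 7 -> on_hand[A=57 B=28 C=49 D=32] avail[A=57 B=28 C=46 D=25] open={R2,R3}
Step 5: reserve R4 C 7 -> on_hand[A=57 B=28 C=49 D=32] avail[A=57 B=28 C=39 D=25] open={R2,R3,R4}
Step 6: reserve R5 B 6 -> on_hand[A=57 B=28 C=49 D=32] avail[A=57 B=22 C=39 D=25] open={R2,R3,R4,R5}
Step 7: reserve R6 C 9 -> on_hand[A=57 B=28 C=49 D=32] avail[A=57 B=22 C=30 D=25] open={R2,R3,R4,R5,R6}
Step 8: cancel R5 -> on_hand[A=57 B=28 C=49 D=32] avail[A=57 B=28 C=30 D=25] open={R2,R3,R4,R6}
Step 9: cancel R2 -> on_hand[A=57 B=28 C=49 D=32] avail[A=57 B=28 C=33 D=25] open={R3,R4,R6}
Step 10: reserve R7 B 1 -> on_hand[A=57 B=28 C=49 D=32] avail[A=57 B=27 C=33 D=25] open={R3,R4,R6,R7}
Step 11: cancel R3 -> on_hand[A=57 B=28 C=49 D=32] avail[A=57 B=27 C=33 D=32] open={R4,R6,R7}
Step 12: commit R7 -> on_hand[A=57 B=27 C=49 D=32] avail[A=57 B=27 C=33 D=32] open={R4,R6}
Step 13: reserve R8 C 6 -> on_hand[A=57 B=27 C=49 D=32] avail[A=57 B=27 C=27 D=32] open={R4,R6,R8}
Step 14: cancel R8 -> on_hand[A=57 B=27 C=49 D=32] avail[A=57 B=27 C=33 D=32] open={R4,R6}
Step 15: cancel R4 -> on_hand[A=57 B=27 C=49 D=32] avail[A=57 B=27 C=40 D=32] open={R6}
Step 16: commit R6 -> on_hand[A=57 B=27 C=40 D=32] avail[A=57 B=27 C=40 D=32] open={}
Step 17: reserve R9 A 4 -> on_hand[A=57 B=27 C=40 D=32] avail[A=53 B=27 C=40 D=32] open={R9}
Step 18: reserve R10 D 5 -> on_hand[A=57 B=27 C=40 D=32] avail[A=53 B=27 C=40 D=27] open={R10,R9}
Step 19: reserve R11 A 6 -> on_hand[A=57 B=27 C=40 D=32] avail[A=47 B=27 C=40 D=27] open={R10,R11,R9}
Step 20: commit R11 -> on_hand[A=51 B=27 C=40 D=32] avail[A=47 B=27 C=40 D=27] open={R10,R9}
Step 21: reserve R12 C 9 -> on_hand[A=51 B=27 C=40 D=32] avail[A=47 B=27 C=31 D=27] open={R10,R12,R9}
Step 22: reserve R13 A 2 -> on_hand[A=51 B=27 C=40 D=32] avail[A=45 B=27 C=31 D=27] open={R10,R12,R13,R9}
Step 23: cancel R12 -> on_hand[A=51 B=27 C=40 D=32] avail[A=45 B=27 C=40 D=27] open={R10,R13,R9}
Step 24: commit R13 -> on_hand[A=49 B=27 C=40 D=32] avail[A=45 B=27 C=40 D=27] open={R10,R9}

Answer: A: 45
B: 27
C: 40
D: 27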